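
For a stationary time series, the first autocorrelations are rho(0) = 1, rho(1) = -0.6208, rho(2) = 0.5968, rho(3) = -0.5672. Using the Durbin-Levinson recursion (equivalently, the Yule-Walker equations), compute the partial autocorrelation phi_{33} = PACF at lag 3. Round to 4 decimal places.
\phi_{33} = -0.2041

The PACF at lag k is phi_{kk}, the last component of the solution
to the Yule-Walker system G_k phi = r_k where
  (G_k)_{ij} = rho(|i - j|), (r_k)_i = rho(i), i,j = 1..k.
Equivalently, Durbin-Levinson gives phi_{kk} iteratively:
  phi_{11} = rho(1)
  phi_{kk} = [rho(k) - sum_{j=1..k-1} phi_{k-1,j} rho(k-j)]
            / [1 - sum_{j=1..k-1} phi_{k-1,j} rho(j)],
  phi_{k,j} = phi_{k-1,j} - phi_{kk} phi_{k-1,k-j},  j = 1..k-1.
Step k = 1:
  phi_11 = rho(1) = -0.6208.
Step k = 2:
  phi_22 = [rho(2) - phi_11 rho(1)] / [1 - phi_11 rho(1)] = [0.5968 - (-0.6208)(-0.6208)] / [1 - (-0.6208)(-0.6208)]
         = 0.21140736 / 0.61460736 = 0.343971.
  Update: phi_21 = phi_11 - phi_22 phi_11 = -0.6208 - (0.343971)(-0.6208) = -0.407263.
Step k = 3:
  phi_33 = [rho(3) - phi_21 rho(2) - phi_22 rho(1)] / [1 - phi_21 rho(1) - phi_22 rho(2)]
    numerator   = -0.5672 - (-0.407263)(0.5968) - (0.343971)(-0.6208) = -0.11060826
    denominator = 1 - (-0.407263)(-0.6208) - (0.343971)(0.5968) = 0.54188927
  phi_33 = -0.11060826 / 0.54188927 = -0.2041.
Therefore phi_{33} = -0.2041.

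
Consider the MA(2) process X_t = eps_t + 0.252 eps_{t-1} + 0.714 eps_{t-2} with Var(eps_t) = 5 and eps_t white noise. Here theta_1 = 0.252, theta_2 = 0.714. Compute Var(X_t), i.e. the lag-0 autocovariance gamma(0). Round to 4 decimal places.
\gamma(0) = 7.8665

For an MA(q) process X_t = eps_t + sum_i theta_i eps_{t-i} with
Var(eps_t) = sigma^2, the variance is
  gamma(0) = sigma^2 * (1 + sum_i theta_i^2).
  sum_i theta_i^2 = (0.252)^2 + (0.714)^2 = 0.063504 + 0.509796 = 0.5733.
  gamma(0) = 5 * (1 + 0.5733) = 5 * 1.5733 = 7.8665.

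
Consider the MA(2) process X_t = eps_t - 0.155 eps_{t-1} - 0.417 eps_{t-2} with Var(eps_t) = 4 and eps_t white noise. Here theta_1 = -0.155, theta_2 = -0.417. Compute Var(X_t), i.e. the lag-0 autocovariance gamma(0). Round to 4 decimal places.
\gamma(0) = 4.7917

For an MA(q) process X_t = eps_t + sum_i theta_i eps_{t-i} with
Var(eps_t) = sigma^2, the variance is
  gamma(0) = sigma^2 * (1 + sum_i theta_i^2).
  sum_i theta_i^2 = (-0.155)^2 + (-0.417)^2 = 0.024025 + 0.173889 = 0.197914.
  gamma(0) = 4 * (1 + 0.197914) = 4 * 1.197914 = 4.791656, which rounds to 4.7917.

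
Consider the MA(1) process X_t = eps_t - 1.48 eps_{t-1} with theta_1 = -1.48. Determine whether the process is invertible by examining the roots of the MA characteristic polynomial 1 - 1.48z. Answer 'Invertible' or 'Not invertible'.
\text{Not invertible}

The MA(q) characteristic polynomial is P(z) = 1 - 1.48z.
Invertibility requires all roots to lie outside the unit circle, i.e. |z| > 1 for every root.
This is linear in z: 1 + (-1.48) z = 0  =>  z = -1/(-1.48) = 0.675676,  |z| = 0.675676.
Moduli of all roots: 0.6757.
All moduli strictly greater than 1? No.
Verdict: Not invertible.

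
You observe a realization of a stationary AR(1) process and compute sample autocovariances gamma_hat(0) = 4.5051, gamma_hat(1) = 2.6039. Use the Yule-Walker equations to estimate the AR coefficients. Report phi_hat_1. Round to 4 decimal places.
\hat\phi_{1} = 0.5780

The Yule-Walker equations for an AR(p) process read, in matrix form,
  Gamma_p phi = r_p,   with   (Gamma_p)_{ij} = gamma(|i - j|),
                       (r_p)_i = gamma(i),   i,j = 1..p.
Substitute the sample gammas (Toeplitz matrix and right-hand side of size 1):
  Gamma_p = [[4.5051]]
  r_p     = [2.6039]
With p = 1 this is the single equation gamma(0) phi_1 = gamma(1):
  phi_hat_1 = gamma(1) / gamma(0) = 2.6039 / 4.5051 = 0.5780.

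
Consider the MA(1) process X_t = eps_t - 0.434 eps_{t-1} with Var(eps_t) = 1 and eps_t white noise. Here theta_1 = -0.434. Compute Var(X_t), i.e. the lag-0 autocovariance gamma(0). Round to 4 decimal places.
\gamma(0) = 1.1884

For an MA(q) process X_t = eps_t + sum_i theta_i eps_{t-i} with
Var(eps_t) = sigma^2, the variance is
  gamma(0) = sigma^2 * (1 + sum_i theta_i^2).
  sum_i theta_i^2 = (-0.434)^2 = 0.188356.
  gamma(0) = 1 * (1 + 0.188356) = 1 * 1.188356 = 1.188356, which rounds to 1.1884.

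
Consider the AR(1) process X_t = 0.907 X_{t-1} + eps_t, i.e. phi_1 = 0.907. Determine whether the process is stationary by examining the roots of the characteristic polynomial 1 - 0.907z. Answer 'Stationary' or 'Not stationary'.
\text{Stationary}

The AR(p) characteristic polynomial is P(z) = 1 - 0.907z.
Stationarity requires all roots to lie outside the unit circle, i.e. |z| > 1 for every root.
This is linear in z: 1 + (-0.907) z = 0  =>  z = -1/(-0.907) = 1.102536,  |z| = 1.102536.
Moduli of all roots: 1.1025.
All moduli strictly greater than 1? Yes.
Verdict: Stationary.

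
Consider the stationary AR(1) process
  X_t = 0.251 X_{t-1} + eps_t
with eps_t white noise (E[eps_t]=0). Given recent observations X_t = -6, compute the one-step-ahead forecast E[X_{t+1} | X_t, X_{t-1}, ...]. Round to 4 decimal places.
E[X_{t+1} \mid \mathcal F_t] = -1.5060

For an AR(p) model X_t = c + sum_i phi_i X_{t-i} + eps_t, the
one-step-ahead conditional mean is
  E[X_{t+1} | X_t, ...] = c + sum_i phi_i X_{t+1-i}.
Substitute known values:
  E[X_{t+1} | ...] = (0.251) * (-6)
                   = -1.5060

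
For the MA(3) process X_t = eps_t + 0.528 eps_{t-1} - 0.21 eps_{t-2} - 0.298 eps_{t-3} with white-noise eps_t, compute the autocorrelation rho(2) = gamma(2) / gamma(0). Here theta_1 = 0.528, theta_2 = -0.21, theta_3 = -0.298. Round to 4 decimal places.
\rho(2) = -0.2602

For an MA(q) process with theta_0 = 1, the autocovariance is
  gamma(k) = sigma^2 * sum_{i=0..q-k} theta_i * theta_{i+k},
and rho(k) = gamma(k) / gamma(0). Sigma^2 cancels.
  numerator   = (1)*(-0.21) + (0.528)*(-0.298) = -0.367344.
  denominator = (1)^2 + (0.528)^2 + (-0.21)^2 + (-0.298)^2 = 1.411688.
  rho(2) = -0.367344 / 1.411688 = -0.2602.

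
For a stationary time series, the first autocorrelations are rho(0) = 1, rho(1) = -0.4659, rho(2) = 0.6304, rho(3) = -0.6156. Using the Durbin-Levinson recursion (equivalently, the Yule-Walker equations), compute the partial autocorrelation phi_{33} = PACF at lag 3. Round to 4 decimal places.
\phi_{33} = -0.4090

The PACF at lag k is phi_{kk}, the last component of the solution
to the Yule-Walker system G_k phi = r_k where
  (G_k)_{ij} = rho(|i - j|), (r_k)_i = rho(i), i,j = 1..k.
Equivalently, Durbin-Levinson gives phi_{kk} iteratively:
  phi_{11} = rho(1)
  phi_{kk} = [rho(k) - sum_{j=1..k-1} phi_{k-1,j} rho(k-j)]
            / [1 - sum_{j=1..k-1} phi_{k-1,j} rho(j)],
  phi_{k,j} = phi_{k-1,j} - phi_{kk} phi_{k-1,k-j},  j = 1..k-1.
Step k = 1:
  phi_11 = rho(1) = -0.4659.
Step k = 2:
  phi_22 = [rho(2) - phi_11 rho(1)] / [1 - phi_11 rho(1)] = [0.6304 - (-0.4659)(-0.4659)] / [1 - (-0.4659)(-0.4659)]
         = 0.41333719 / 0.78293719 = 0.527931.
  Update: phi_21 = phi_11 - phi_22 phi_11 = -0.4659 - (0.527931)(-0.4659) = -0.219937.
Step k = 3:
  phi_33 = [rho(3) - phi_21 rho(2) - phi_22 rho(1)] / [1 - phi_21 rho(1) - phi_22 rho(2)]
    numerator   = -0.6156 - (-0.219937)(0.6304) - (0.527931)(-0.4659) = -0.23098861
    denominator = 1 - (-0.219937)(-0.4659) - (0.527931)(0.6304) = 0.56472348
  phi_33 = -0.23098861 / 0.56472348 = -0.409.
Therefore phi_{33} = -0.4090.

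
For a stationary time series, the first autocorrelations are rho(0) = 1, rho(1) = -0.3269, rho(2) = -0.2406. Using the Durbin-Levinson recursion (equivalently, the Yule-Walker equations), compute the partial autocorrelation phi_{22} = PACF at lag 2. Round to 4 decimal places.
\phi_{22} = -0.3890

The PACF at lag k is phi_{kk}, the last component of the solution
to the Yule-Walker system G_k phi = r_k where
  (G_k)_{ij} = rho(|i - j|), (r_k)_i = rho(i), i,j = 1..k.
Equivalently, Durbin-Levinson gives phi_{kk} iteratively:
  phi_{11} = rho(1)
  phi_{kk} = [rho(k) - sum_{j=1..k-1} phi_{k-1,j} rho(k-j)]
            / [1 - sum_{j=1..k-1} phi_{k-1,j} rho(j)],
  phi_{k,j} = phi_{k-1,j} - phi_{kk} phi_{k-1,k-j},  j = 1..k-1.
Step k = 1:
  phi_11 = rho(1) = -0.3269.
Step k = 2:
  phi_22 = [rho(2) - phi_11 rho(1)] / [1 - phi_11 rho(1)] = [-0.2406 - (-0.3269)(-0.3269)] / [1 - (-0.3269)(-0.3269)]
         = -0.34746361 / 0.89313639 = -0.389.
Therefore phi_{22} = -0.3890.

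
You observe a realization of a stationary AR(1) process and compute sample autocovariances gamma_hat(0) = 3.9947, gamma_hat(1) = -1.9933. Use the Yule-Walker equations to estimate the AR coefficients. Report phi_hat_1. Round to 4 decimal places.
\hat\phi_{1} = -0.4990

The Yule-Walker equations for an AR(p) process read, in matrix form,
  Gamma_p phi = r_p,   with   (Gamma_p)_{ij} = gamma(|i - j|),
                       (r_p)_i = gamma(i),   i,j = 1..p.
Substitute the sample gammas (Toeplitz matrix and right-hand side of size 1):
  Gamma_p = [[3.9947]]
  r_p     = [-1.9933]
With p = 1 this is the single equation gamma(0) phi_1 = gamma(1):
  phi_hat_1 = gamma(1) / gamma(0) = -1.9933 / 3.9947 = -0.4990.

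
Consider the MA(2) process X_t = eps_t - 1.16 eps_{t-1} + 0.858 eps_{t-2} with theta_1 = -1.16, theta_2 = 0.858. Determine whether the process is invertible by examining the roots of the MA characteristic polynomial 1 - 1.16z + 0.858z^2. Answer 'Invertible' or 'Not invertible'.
\text{Invertible}

The MA(q) characteristic polynomial is P(z) = 1 - 1.16z + 0.858z^2.
Invertibility requires all roots to lie outside the unit circle, i.e. |z| > 1 for every root.
Set 1 + (-1.16) z + (0.858) z^2 = 0, i.e. a z^2 + b z + c = 0 with a = 0.858, b = -1.16, c = 1.
Discriminant D = b^2 - 4ac = (-1.16)^2 - 4*(0.858)*1 = 1.3456 - (3.432) = -2.0864.
D < 0, so the roots are the complex-conjugate pair z = (-b +/- i sqrt(-D)) / (2a) = 0.676 +/- 0.8417i.
For a conjugate pair |z|^2 = z * conj(z) = (product of roots) = c/a = 1/(0.858) = 1.165501, so |z| = sqrt(1.165501) = 1.0796 for both roots.
Moduli of all roots: 1.0796, 1.0796.
All moduli strictly greater than 1? Yes.
Verdict: Invertible.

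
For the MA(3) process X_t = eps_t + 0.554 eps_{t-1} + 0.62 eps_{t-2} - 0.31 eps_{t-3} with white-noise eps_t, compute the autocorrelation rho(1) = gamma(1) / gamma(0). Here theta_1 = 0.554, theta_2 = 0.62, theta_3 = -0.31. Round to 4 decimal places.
\rho(1) = 0.3946

For an MA(q) process with theta_0 = 1, the autocovariance is
  gamma(k) = sigma^2 * sum_{i=0..q-k} theta_i * theta_{i+k},
and rho(k) = gamma(k) / gamma(0). Sigma^2 cancels.
  numerator   = (1)*(0.554) + (0.554)*(0.62) + (0.62)*(-0.31) = 0.70528.
  denominator = (1)^2 + (0.554)^2 + (0.62)^2 + (-0.31)^2 = 1.787416.
  rho(1) = 0.70528 / 1.787416 = 0.3946.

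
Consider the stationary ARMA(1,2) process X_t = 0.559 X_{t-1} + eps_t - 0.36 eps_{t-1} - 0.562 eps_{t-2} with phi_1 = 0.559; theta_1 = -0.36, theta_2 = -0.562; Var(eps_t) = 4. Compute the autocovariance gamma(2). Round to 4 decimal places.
\gamma(2) = -1.6342

Multiply the model equation by X_{t-k} and take expectations. With theta_0 = psi_0 = 1 and psi_j the MA(infinity) weights, this gives
  gamma(k) - sum_i phi_i gamma(k-i) = c_k,
  c_k = sigma^2 * sum_{j=k..q} theta_j psi_{j-k}   (c_k = 0 for k > q),
using gamma(-m) = gamma(m).
psi-weights needed (psi_j = theta_j + sum_i phi_i psi_{j-i}):
  psi_1 = theta_1 + phi_1 = -0.36 + (0.559) = 0.199
  psi_2 = theta_2 + phi_1 psi_1 = -0.562 + (0.559)(0.199) = -0.450759
Right-hand sides:
  c_0 = sigma^2 (1 + theta_1 psi_1 + theta_2 psi_2) = 4 * (1 + (-0.36)(0.199) + (-0.562)(-0.450759)) = 4 * 1.181687 = 4.726746
  c_1 = sigma^2 (theta_1 + theta_2 psi_1) = 4 * (-0.36 + (-0.562)(0.199)) = -1.887352
  c_2 = sigma^2 theta_2 = 4 * (-0.562) = -2.248
Equations for k = 0 and k = 1 (AR order 1):
  gamma(0) = phi_1 gamma(1) + c_0
  gamma(1) = phi_1 gamma(0) + c_1
Substituting the second into the first: gamma(0) (1 - phi_1^2) = c_0 + phi_1 c_1, so
  gamma(0) = (c_0 + phi_1 c_1) / (1 - phi_1^2) = (4.726746 + (0.559)(-1.887352)) / (1 - (0.559)^2) = 3.671716 / 0.687519 = 5.340531.
  gamma(1) = phi_1 gamma(0) + c_1 = (0.559)(5.340531) + (-1.887352) = 1.098005.
For k = 2: gamma(2) = phi_1 gamma(1) + c_2
  = (0.559)(1.098005) + (-2.248) = -1.634215.
Therefore gamma(2) = -1.6342 (to 4 decimal places).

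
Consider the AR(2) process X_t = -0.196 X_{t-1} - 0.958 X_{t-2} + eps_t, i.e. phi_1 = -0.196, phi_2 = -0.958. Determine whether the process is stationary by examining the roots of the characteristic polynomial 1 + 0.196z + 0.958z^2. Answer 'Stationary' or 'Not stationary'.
\text{Stationary}

The AR(p) characteristic polynomial is P(z) = 1 + 0.196z + 0.958z^2.
Stationarity requires all roots to lie outside the unit circle, i.e. |z| > 1 for every root.
Set 1 + (0.196) z + (0.958) z^2 = 0, i.e. a z^2 + b z + c = 0 with a = 0.958, b = 0.196, c = 1.
Discriminant D = b^2 - 4ac = (0.196)^2 - 4*(0.958)*1 = 0.038416 - (3.832) = -3.793584.
D < 0, so the roots are the complex-conjugate pair z = (-b +/- i sqrt(-D)) / (2a) = -0.1023 +/- 1.0166i.
For a conjugate pair |z|^2 = z * conj(z) = (product of roots) = c/a = 1/(0.958) = 1.043841, so |z| = sqrt(1.043841) = 1.0217 for both roots.
Moduli of all roots: 1.0217, 1.0217.
All moduli strictly greater than 1? Yes.
Verdict: Stationary.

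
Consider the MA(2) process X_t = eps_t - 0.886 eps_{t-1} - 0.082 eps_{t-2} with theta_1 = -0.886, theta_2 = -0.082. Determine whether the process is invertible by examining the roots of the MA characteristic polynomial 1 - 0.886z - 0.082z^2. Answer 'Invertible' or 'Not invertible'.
\text{Invertible}

The MA(q) characteristic polynomial is P(z) = 1 - 0.886z - 0.082z^2.
Invertibility requires all roots to lie outside the unit circle, i.e. |z| > 1 for every root.
Set 1 + (-0.886) z + (-0.082) z^2 = 0, i.e. a z^2 + b z + c = 0 with a = -0.082, b = -0.886, c = 1.
Discriminant D = b^2 - 4ac = (-0.886)^2 - 4*(-0.082)*1 = 0.784996 - (-0.328) = 1.112996.
D >= 0, so the roots are real: z = (-b +/- sqrt(D)) / (2a) = (0.886 +/- 1.054986) / (-0.164).
  z_1 = (0.886 + 1.054986) / (-0.164) = -11.8353,   |z_1| = 11.8353.
  z_2 = (0.886 - 1.054986) / (-0.164) = 1.0304,   |z_2| = 1.0304.
Moduli of all roots: 11.8353, 1.0304.
All moduli strictly greater than 1? Yes.
Verdict: Invertible.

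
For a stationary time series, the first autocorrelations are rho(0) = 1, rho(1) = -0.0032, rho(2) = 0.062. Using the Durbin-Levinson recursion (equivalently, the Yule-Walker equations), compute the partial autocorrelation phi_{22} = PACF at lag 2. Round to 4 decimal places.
\phi_{22} = 0.0620

The PACF at lag k is phi_{kk}, the last component of the solution
to the Yule-Walker system G_k phi = r_k where
  (G_k)_{ij} = rho(|i - j|), (r_k)_i = rho(i), i,j = 1..k.
Equivalently, Durbin-Levinson gives phi_{kk} iteratively:
  phi_{11} = rho(1)
  phi_{kk} = [rho(k) - sum_{j=1..k-1} phi_{k-1,j} rho(k-j)]
            / [1 - sum_{j=1..k-1} phi_{k-1,j} rho(j)],
  phi_{k,j} = phi_{k-1,j} - phi_{kk} phi_{k-1,k-j},  j = 1..k-1.
Step k = 1:
  phi_11 = rho(1) = -0.0032.
Step k = 2:
  phi_22 = [rho(2) - phi_11 rho(1)] / [1 - phi_11 rho(1)] = [0.062 - (-0.0032)(-0.0032)] / [1 - (-0.0032)(-0.0032)]
         = 0.06198976 / 0.99998976 = 0.062.
Therefore phi_{22} = 0.0620.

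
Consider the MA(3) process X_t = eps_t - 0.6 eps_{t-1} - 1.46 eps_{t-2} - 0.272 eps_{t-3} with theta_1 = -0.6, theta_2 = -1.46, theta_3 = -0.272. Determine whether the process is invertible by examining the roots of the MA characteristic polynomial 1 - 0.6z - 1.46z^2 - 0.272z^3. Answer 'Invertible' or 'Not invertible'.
\text{Not invertible}

The MA(q) characteristic polynomial is P(z) = 1 - 0.6z - 1.46z^2 - 0.272z^3.
Invertibility requires all roots to lie outside the unit circle, i.e. |z| > 1 for every root.
Degree 3: look for a simple real root z0 first, then factor out (1 - z/z0) and solve the remaining quadratic.
Testing z0 = -1.25: P(-1.25) = 1 + (-0.6)(-1.25) + (-1.46)(-1.25)^2 + (-0.272)(-1.25)^3
  = 1 + (0.75) + (-2.28125) + (0.53125) = 0.  So z_0 = -1.25 is a root, |z_0| = 1.25.
Divide out the factor (1 + 0.8 z) = (1 - z/z0) (since 1/z0 = -0.8):
  P(z) = (1 + 0.8 z)(1 + (-1.4) z + (-0.34) z^2)
  [check: z-coef -1.4 - (-0.8) = -0.6; z^2-coef -0.34 - (-0.8)(-1.4) = -1.46; z^3-coef -(-0.8)(-0.34) = -0.272.]
Remaining roots from the quadratic factor 1 + (-1.4) z + (-0.34) z^2:
  Set 1 + (-1.4) z + (-0.34) z^2 = 0, i.e. a z^2 + b z + c = 0 with a = -0.34, b = -1.4, c = 1.
  Discriminant D = b^2 - 4ac = (-1.4)^2 - 4*(-0.34)*1 = 1.96 - (-1.36) = 3.32.
  D >= 0, so the roots are real: z = (-b +/- sqrt(D)) / (2a) = (1.4 +/- 1.822087) / (-0.68).
    z_1 = (1.4 + 1.822087) / (-0.68) = -4.7384,   |z_1| = 4.7384.
    z_2 = (1.4 - 1.822087) / (-0.68) = 0.6207,   |z_2| = 0.6207.
Moduli of all roots: 1.2500, 4.7384, 0.6207.
All moduli strictly greater than 1? No.
Verdict: Not invertible.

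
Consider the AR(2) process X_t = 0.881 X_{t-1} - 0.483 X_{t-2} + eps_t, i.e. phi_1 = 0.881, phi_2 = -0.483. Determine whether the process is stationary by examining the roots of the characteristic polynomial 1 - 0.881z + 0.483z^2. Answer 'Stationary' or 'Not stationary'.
\text{Stationary}

The AR(p) characteristic polynomial is P(z) = 1 - 0.881z + 0.483z^2.
Stationarity requires all roots to lie outside the unit circle, i.e. |z| > 1 for every root.
Set 1 + (-0.881) z + (0.483) z^2 = 0, i.e. a z^2 + b z + c = 0 with a = 0.483, b = -0.881, c = 1.
Discriminant D = b^2 - 4ac = (-0.881)^2 - 4*(0.483)*1 = 0.776161 - (1.932) = -1.155839.
D < 0, so the roots are the complex-conjugate pair z = (-b +/- i sqrt(-D)) / (2a) = 0.912 +/- 1.1129i.
For a conjugate pair |z|^2 = z * conj(z) = (product of roots) = c/a = 1/(0.483) = 2.070393, so |z| = sqrt(2.070393) = 1.4389 for both roots.
Moduli of all roots: 1.4389, 1.4389.
All moduli strictly greater than 1? Yes.
Verdict: Stationary.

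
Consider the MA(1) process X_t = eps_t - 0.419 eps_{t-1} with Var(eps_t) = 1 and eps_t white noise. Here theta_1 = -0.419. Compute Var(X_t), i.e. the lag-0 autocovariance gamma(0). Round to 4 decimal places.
\gamma(0) = 1.1756

For an MA(q) process X_t = eps_t + sum_i theta_i eps_{t-i} with
Var(eps_t) = sigma^2, the variance is
  gamma(0) = sigma^2 * (1 + sum_i theta_i^2).
  sum_i theta_i^2 = (-0.419)^2 = 0.175561.
  gamma(0) = 1 * (1 + 0.175561) = 1 * 1.175561 = 1.175561, which rounds to 1.1756.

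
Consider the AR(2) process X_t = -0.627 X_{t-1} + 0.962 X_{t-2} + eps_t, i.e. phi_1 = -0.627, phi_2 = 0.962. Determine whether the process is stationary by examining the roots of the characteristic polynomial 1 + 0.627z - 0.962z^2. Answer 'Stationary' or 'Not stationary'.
\text{Not stationary}

The AR(p) characteristic polynomial is P(z) = 1 + 0.627z - 0.962z^2.
Stationarity requires all roots to lie outside the unit circle, i.e. |z| > 1 for every root.
Set 1 + (0.627) z + (-0.962) z^2 = 0, i.e. a z^2 + b z + c = 0 with a = -0.962, b = 0.627, c = 1.
Discriminant D = b^2 - 4ac = (0.627)^2 - 4*(-0.962)*1 = 0.393129 - (-3.848) = 4.241129.
D >= 0, so the roots are real: z = (-b +/- sqrt(D)) / (2a) = (-0.627 +/- 2.0594) / (-1.924).
  z_1 = (-0.627 + 2.0594) / (-1.924) = -0.7445,   |z_1| = 0.7445.
  z_2 = (-0.627 - 2.0594) / (-1.924) = 1.3963,   |z_2| = 1.3963.
Moduli of all roots: 0.7445, 1.3963.
All moduli strictly greater than 1? No.
Verdict: Not stationary.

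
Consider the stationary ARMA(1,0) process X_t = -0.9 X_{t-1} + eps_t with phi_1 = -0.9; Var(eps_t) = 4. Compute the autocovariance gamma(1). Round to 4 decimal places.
\gamma(1) = -18.9474

Multiply the model equation by X_{t-k} and take expectations. With theta_0 = psi_0 = 1 and psi_j the MA(infinity) weights, this gives
  gamma(k) - sum_i phi_i gamma(k-i) = c_k,
  c_k = sigma^2 * sum_{j=k..q} theta_j psi_{j-k}   (c_k = 0 for k > q),
using gamma(-m) = gamma(m).
Pure AR (q = 0): c_0 = sigma^2 = 4, c_k = 0 for k >= 1.
Equations for k = 0 and k = 1 (AR order 1):
  gamma(0) = phi_1 gamma(1) + c_0
  gamma(1) = phi_1 gamma(0) + c_1
Substituting the second into the first: gamma(0) (1 - phi_1^2) = c_0 + phi_1 c_1, so
  gamma(0) = c_0 / (1 - phi_1^2) = 4 / (1 - (-0.9)^2) = 4 / 0.19 = 21.052632.
  gamma(1) = phi_1 gamma(0) = (-0.9)(21.052632) = -18.947368.
Therefore gamma(1) = -18.9474 (to 4 decimal places).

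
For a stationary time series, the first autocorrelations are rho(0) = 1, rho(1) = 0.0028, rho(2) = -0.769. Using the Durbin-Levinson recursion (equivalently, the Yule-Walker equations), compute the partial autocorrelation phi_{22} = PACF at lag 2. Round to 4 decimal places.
\phi_{22} = -0.7690

The PACF at lag k is phi_{kk}, the last component of the solution
to the Yule-Walker system G_k phi = r_k where
  (G_k)_{ij} = rho(|i - j|), (r_k)_i = rho(i), i,j = 1..k.
Equivalently, Durbin-Levinson gives phi_{kk} iteratively:
  phi_{11} = rho(1)
  phi_{kk} = [rho(k) - sum_{j=1..k-1} phi_{k-1,j} rho(k-j)]
            / [1 - sum_{j=1..k-1} phi_{k-1,j} rho(j)],
  phi_{k,j} = phi_{k-1,j} - phi_{kk} phi_{k-1,k-j},  j = 1..k-1.
Step k = 1:
  phi_11 = rho(1) = 0.0028.
Step k = 2:
  phi_22 = [rho(2) - phi_11 rho(1)] / [1 - phi_11 rho(1)] = [-0.769 - (0.0028)(0.0028)] / [1 - (0.0028)(0.0028)]
         = -0.76900784 / 0.99999216 = -0.769.
Therefore phi_{22} = -0.7690.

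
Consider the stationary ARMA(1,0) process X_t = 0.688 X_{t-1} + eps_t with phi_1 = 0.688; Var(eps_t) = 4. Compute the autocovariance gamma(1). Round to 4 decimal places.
\gamma(1) = 5.2254

Multiply the model equation by X_{t-k} and take expectations. With theta_0 = psi_0 = 1 and psi_j the MA(infinity) weights, this gives
  gamma(k) - sum_i phi_i gamma(k-i) = c_k,
  c_k = sigma^2 * sum_{j=k..q} theta_j psi_{j-k}   (c_k = 0 for k > q),
using gamma(-m) = gamma(m).
Pure AR (q = 0): c_0 = sigma^2 = 4, c_k = 0 for k >= 1.
Equations for k = 0 and k = 1 (AR order 1):
  gamma(0) = phi_1 gamma(1) + c_0
  gamma(1) = phi_1 gamma(0) + c_1
Substituting the second into the first: gamma(0) (1 - phi_1^2) = c_0 + phi_1 c_1, so
  gamma(0) = c_0 / (1 - phi_1^2) = 4 / (1 - (0.688)^2) = 4 / 0.526656 = 7.595091.
  gamma(1) = phi_1 gamma(0) = (0.688)(7.595091) = 5.225422.
Therefore gamma(1) = 5.2254 (to 4 decimal places).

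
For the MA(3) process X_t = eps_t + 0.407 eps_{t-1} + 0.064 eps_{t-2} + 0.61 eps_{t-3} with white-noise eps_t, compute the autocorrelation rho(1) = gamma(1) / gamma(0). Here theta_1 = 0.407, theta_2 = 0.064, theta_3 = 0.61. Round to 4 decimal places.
\rho(1) = 0.3062

For an MA(q) process with theta_0 = 1, the autocovariance is
  gamma(k) = sigma^2 * sum_{i=0..q-k} theta_i * theta_{i+k},
and rho(k) = gamma(k) / gamma(0). Sigma^2 cancels.
  numerator   = (1)*(0.407) + (0.407)*(0.064) + (0.064)*(0.61) = 0.472088.
  denominator = (1)^2 + (0.407)^2 + (0.064)^2 + (0.61)^2 = 1.541845.
  rho(1) = 0.472088 / 1.541845 = 0.3062.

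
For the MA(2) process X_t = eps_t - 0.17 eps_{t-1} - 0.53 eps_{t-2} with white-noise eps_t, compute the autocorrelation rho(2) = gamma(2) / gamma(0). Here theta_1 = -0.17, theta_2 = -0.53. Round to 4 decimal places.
\rho(2) = -0.4046

For an MA(q) process with theta_0 = 1, the autocovariance is
  gamma(k) = sigma^2 * sum_{i=0..q-k} theta_i * theta_{i+k},
and rho(k) = gamma(k) / gamma(0). Sigma^2 cancels.
  numerator   = (1)*(-0.53) = -0.53.
  denominator = (1)^2 + (-0.17)^2 + (-0.53)^2 = 1.3098.
  rho(2) = -0.53 / 1.3098 = -0.4046.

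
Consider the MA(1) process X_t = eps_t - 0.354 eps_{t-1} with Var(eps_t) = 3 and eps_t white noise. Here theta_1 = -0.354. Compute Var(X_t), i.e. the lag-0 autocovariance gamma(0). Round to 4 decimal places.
\gamma(0) = 3.3759

For an MA(q) process X_t = eps_t + sum_i theta_i eps_{t-i} with
Var(eps_t) = sigma^2, the variance is
  gamma(0) = sigma^2 * (1 + sum_i theta_i^2).
  sum_i theta_i^2 = (-0.354)^2 = 0.125316.
  gamma(0) = 3 * (1 + 0.125316) = 3 * 1.125316 = 3.375948, which rounds to 3.3759.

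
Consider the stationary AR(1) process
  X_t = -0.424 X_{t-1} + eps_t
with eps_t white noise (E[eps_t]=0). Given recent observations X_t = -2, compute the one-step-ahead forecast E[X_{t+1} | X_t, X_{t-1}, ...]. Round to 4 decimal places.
E[X_{t+1} \mid \mathcal F_t] = 0.8480

For an AR(p) model X_t = c + sum_i phi_i X_{t-i} + eps_t, the
one-step-ahead conditional mean is
  E[X_{t+1} | X_t, ...] = c + sum_i phi_i X_{t+1-i}.
Substitute known values:
  E[X_{t+1} | ...] = (-0.424) * (-2)
                   = 0.8480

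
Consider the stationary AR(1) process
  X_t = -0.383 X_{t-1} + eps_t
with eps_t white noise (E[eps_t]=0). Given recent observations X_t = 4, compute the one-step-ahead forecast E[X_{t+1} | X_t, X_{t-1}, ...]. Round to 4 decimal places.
E[X_{t+1} \mid \mathcal F_t] = -1.5320

For an AR(p) model X_t = c + sum_i phi_i X_{t-i} + eps_t, the
one-step-ahead conditional mean is
  E[X_{t+1} | X_t, ...] = c + sum_i phi_i X_{t+1-i}.
Substitute known values:
  E[X_{t+1} | ...] = (-0.383) * (4)
                   = -1.5320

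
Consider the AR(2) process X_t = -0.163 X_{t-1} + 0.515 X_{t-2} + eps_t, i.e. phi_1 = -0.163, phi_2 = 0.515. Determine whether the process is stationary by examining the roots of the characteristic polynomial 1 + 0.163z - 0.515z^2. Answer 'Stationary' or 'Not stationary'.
\text{Stationary}

The AR(p) characteristic polynomial is P(z) = 1 + 0.163z - 0.515z^2.
Stationarity requires all roots to lie outside the unit circle, i.e. |z| > 1 for every root.
Set 1 + (0.163) z + (-0.515) z^2 = 0, i.e. a z^2 + b z + c = 0 with a = -0.515, b = 0.163, c = 1.
Discriminant D = b^2 - 4ac = (0.163)^2 - 4*(-0.515)*1 = 0.026569 - (-2.06) = 2.086569.
D >= 0, so the roots are real: z = (-b +/- sqrt(D)) / (2a) = (-0.163 +/- 1.444496) / (-1.03).
  z_1 = (-0.163 + 1.444496) / (-1.03) = -1.2442,   |z_1| = 1.2442.
  z_2 = (-0.163 - 1.444496) / (-1.03) = 1.5607,   |z_2| = 1.5607.
Moduli of all roots: 1.2442, 1.5607.
All moduli strictly greater than 1? Yes.
Verdict: Stationary.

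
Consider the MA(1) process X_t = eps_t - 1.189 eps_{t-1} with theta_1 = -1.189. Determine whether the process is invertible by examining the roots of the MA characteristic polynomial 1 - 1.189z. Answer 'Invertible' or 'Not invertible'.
\text{Not invertible}

The MA(q) characteristic polynomial is P(z) = 1 - 1.189z.
Invertibility requires all roots to lie outside the unit circle, i.e. |z| > 1 for every root.
This is linear in z: 1 + (-1.189) z = 0  =>  z = -1/(-1.189) = 0.841043,  |z| = 0.841043.
Moduli of all roots: 0.8410.
All moduli strictly greater than 1? No.
Verdict: Not invertible.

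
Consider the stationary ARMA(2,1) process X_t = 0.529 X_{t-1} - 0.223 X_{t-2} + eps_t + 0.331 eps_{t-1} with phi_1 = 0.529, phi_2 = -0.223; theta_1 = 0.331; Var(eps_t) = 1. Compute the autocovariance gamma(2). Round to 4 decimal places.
\gamma(2) = 0.1537

Multiply the model equation by X_{t-k} and take expectations. With theta_0 = psi_0 = 1 and psi_j the MA(infinity) weights, this gives
  gamma(k) - sum_i phi_i gamma(k-i) = c_k,
  c_k = sigma^2 * sum_{j=k..q} theta_j psi_{j-k}   (c_k = 0 for k > q),
using gamma(-m) = gamma(m).
psi-weights needed (psi_j = theta_j + sum_i phi_i psi_{j-i}):
  psi_1 = theta_1 + phi_1 = 0.331 + (0.529) = 0.86
Right-hand sides:
  c_0 = sigma^2 (1 + theta_1 psi_1) = 1 * (1 + (0.331)(0.86)) = 1 * 1.28466 = 1.28466
  c_1 = sigma^2 theta_1 = 1 * (0.331) = 0.331
  c_2 = 0
Equations for k = 0, 1, 2 (AR order 2, c_2 = 0):
  (E0) gamma(0) = phi_1 gamma(1) + phi_2 gamma(2) + c_0
  (E1) gamma(1) = phi_1 gamma(0) + phi_2 gamma(1) + c_1
  (E2) gamma(2) = phi_1 gamma(1) + phi_2 gamma(0)
From (E1): gamma(1) = A gamma(0) + B with
  A = phi_1 / (1 - phi_2) = 0.529 / 1.223 = 0.432543,   B = c_1 / (1 - phi_2) = 0.331 / 1.223 = 0.270646.
Insert (E2) into (E0): gamma(0) (1 - phi_2^2) = phi_1 (1 + phi_2) gamma(1) + c_0.
  phi_1 (1 + phi_2) = (0.529)(0.777) = 0.411033,   1 - phi_2^2 = 0.950271.
Replace gamma(1) by A gamma(0) + B and collect gamma(0):
  gamma(0) [0.950271 - (0.411033)(0.432543)] = (0.411033)(0.270646) + 1.28466
  gamma(0) * 0.772482 = 1.395904
  gamma(0) = 1.395904 / 0.772482 = 1.807039.
  gamma(1) = A gamma(0) + B = (0.432543)(1.807039) + (0.270646) = 1.052268.
  gamma(2) = phi_1 gamma(1) + phi_2 gamma(0) = (0.529)(1.052268) + (-0.223)(1.807039) = 0.15368.
Therefore gamma(2) = 0.1537 (to 4 decimal places).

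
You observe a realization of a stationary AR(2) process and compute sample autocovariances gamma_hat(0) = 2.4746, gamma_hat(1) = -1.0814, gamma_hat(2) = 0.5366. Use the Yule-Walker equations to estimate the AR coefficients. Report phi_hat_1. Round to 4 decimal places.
\hat\phi_{1} = -0.4230

The Yule-Walker equations for an AR(p) process read, in matrix form,
  Gamma_p phi = r_p,   with   (Gamma_p)_{ij} = gamma(|i - j|),
                       (r_p)_i = gamma(i),   i,j = 1..p.
Substitute the sample gammas (Toeplitz matrix and right-hand side of size 2):
  Gamma_p = [[2.4746, -1.0814], [-1.0814, 2.4746]]
  r_p     = [-1.0814, 0.5366]
Written out:
  2.4746 phi_1 - 1.0814 phi_2 = -1.0814
  -1.0814 phi_1 + 2.4746 phi_2 = 0.5366
Solve by Cramer's rule:
  det = gamma(0)^2 - gamma(1)^2 = (2.4746)^2 - (-1.0814)^2 = 6.12364516 - 1.16942596 = 4.9542192
  phi_hat_1 = [gamma(1) gamma(0) - gamma(1) gamma(2)] / det = [(-1.0814)(2.4746) - (-1.0814)(0.5366)] / 4.9542192 = -2.0957532 / 4.9542192 = -0.423
  phi_hat_2 = [gamma(0) gamma(2) - gamma(1)^2] / det = [(2.4746)(0.5366) - (-1.0814)^2] / 4.9542192 = 0.1584444 / 4.9542192 = 0.032
So phi_hat = [-0.4230, 0.0320].
Therefore phi_hat_1 = -0.4230.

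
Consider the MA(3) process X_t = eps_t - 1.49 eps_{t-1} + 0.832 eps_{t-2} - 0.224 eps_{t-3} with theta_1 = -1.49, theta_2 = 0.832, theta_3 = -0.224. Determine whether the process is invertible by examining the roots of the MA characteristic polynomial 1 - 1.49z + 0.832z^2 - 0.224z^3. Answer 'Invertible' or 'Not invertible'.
\text{Invertible}

The MA(q) characteristic polynomial is P(z) = 1 - 1.49z + 0.832z^2 - 0.224z^3.
Invertibility requires all roots to lie outside the unit circle, i.e. |z| > 1 for every root.
Degree 3: look for a simple real root z0 first, then factor out (1 - z/z0) and solve the remaining quadratic.
Testing z0 = 1.25: P(1.25) = 1 + (-1.49)(1.25) + (0.832)(1.25)^2 + (-0.224)(1.25)^3
  = 1 + (-1.8625) + (1.3) + (-0.4375) = 0.  So z_0 = 1.25 is a root, |z_0| = 1.25.
Divide out the factor (1 - 0.8 z) = (1 - z/z0) (since 1/z0 = 0.8):
  P(z) = (1 - 0.8 z)(1 + (-0.69) z + (0.28) z^2)
  [check: z-coef -0.69 - (0.8) = -1.49; z^2-coef 0.28 - (0.8)(-0.69) = 0.832; z^3-coef -(0.8)(0.28) = -0.224.]
Remaining roots from the quadratic factor 1 + (-0.69) z + (0.28) z^2:
  Set 1 + (-0.69) z + (0.28) z^2 = 0, i.e. a z^2 + b z + c = 0 with a = 0.28, b = -0.69, c = 1.
  Discriminant D = b^2 - 4ac = (-0.69)^2 - 4*(0.28)*1 = 0.4761 - (1.12) = -0.6439.
  D < 0, so the roots are the complex-conjugate pair z = (-b +/- i sqrt(-D)) / (2a) = 1.2321 +/- 1.4329i.
  For a conjugate pair |z|^2 = z * conj(z) = (product of roots) = c/a = 1/(0.28) = 3.571429, so |z| = sqrt(3.571429) = 1.8898 for both roots.
Moduli of all roots: 1.2500, 1.8898, 1.8898.
All moduli strictly greater than 1? Yes.
Verdict: Invertible.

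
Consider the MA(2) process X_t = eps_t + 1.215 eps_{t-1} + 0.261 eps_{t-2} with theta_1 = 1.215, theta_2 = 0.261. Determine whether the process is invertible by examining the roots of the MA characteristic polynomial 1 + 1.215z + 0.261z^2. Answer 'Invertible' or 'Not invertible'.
\text{Invertible}

The MA(q) characteristic polynomial is P(z) = 1 + 1.215z + 0.261z^2.
Invertibility requires all roots to lie outside the unit circle, i.e. |z| > 1 for every root.
Set 1 + (1.215) z + (0.261) z^2 = 0, i.e. a z^2 + b z + c = 0 with a = 0.261, b = 1.215, c = 1.
Discriminant D = b^2 - 4ac = (1.215)^2 - 4*(0.261)*1 = 1.476225 - (1.044) = 0.432225.
D >= 0, so the roots are real: z = (-b +/- sqrt(D)) / (2a) = (-1.215 +/- 0.657438) / (0.522).
  z_1 = (-1.215 + 0.657438) / (0.522) = -1.0681,   |z_1| = 1.0681.
  z_2 = (-1.215 - 0.657438) / (0.522) = -3.587,   |z_2| = 3.587.
Moduli of all roots: 1.0681, 3.5870.
All moduli strictly greater than 1? Yes.
Verdict: Invertible.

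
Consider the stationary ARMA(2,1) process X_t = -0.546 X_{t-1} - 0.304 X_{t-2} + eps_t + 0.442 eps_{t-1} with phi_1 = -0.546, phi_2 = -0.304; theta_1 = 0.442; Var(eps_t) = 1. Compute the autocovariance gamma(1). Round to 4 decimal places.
\gamma(1) = -0.1227

Multiply the model equation by X_{t-k} and take expectations. With theta_0 = psi_0 = 1 and psi_j the MA(infinity) weights, this gives
  gamma(k) - sum_i phi_i gamma(k-i) = c_k,
  c_k = sigma^2 * sum_{j=k..q} theta_j psi_{j-k}   (c_k = 0 for k > q),
using gamma(-m) = gamma(m).
psi-weights needed (psi_j = theta_j + sum_i phi_i psi_{j-i}):
  psi_1 = theta_1 + phi_1 = 0.442 + (-0.546) = -0.104
Right-hand sides:
  c_0 = sigma^2 (1 + theta_1 psi_1) = 1 * (1 + (0.442)(-0.104)) = 1 * 0.954032 = 0.954032
  c_1 = sigma^2 theta_1 = 1 * (0.442) = 0.442
  c_2 = 0
Equations for k = 0, 1, 2 (AR order 2, c_2 = 0):
  (E0) gamma(0) = phi_1 gamma(1) + phi_2 gamma(2) + c_0
  (E1) gamma(1) = phi_1 gamma(0) + phi_2 gamma(1) + c_1
  (E2) gamma(2) = phi_1 gamma(1) + phi_2 gamma(0)
From (E1): gamma(1) = A gamma(0) + B with
  A = phi_1 / (1 - phi_2) = -0.546 / 1.304 = -0.418712,   B = c_1 / (1 - phi_2) = 0.442 / 1.304 = 0.338957.
Insert (E2) into (E0): gamma(0) (1 - phi_2^2) = phi_1 (1 + phi_2) gamma(1) + c_0.
  phi_1 (1 + phi_2) = (-0.546)(0.696) = -0.380016,   1 - phi_2^2 = 0.907584.
Replace gamma(1) by A gamma(0) + B and collect gamma(0):
  gamma(0) [0.907584 - (-0.380016)(-0.418712)] = (-0.380016)(0.338957) + 0.954032
  gamma(0) * 0.748467 = 0.825223
  gamma(0) = 0.825223 / 0.748467 = 1.102551.
  gamma(1) = A gamma(0) + B = (-0.418712)(1.102551) + (0.338957) = -0.122694.
Therefore gamma(1) = -0.1227 (to 4 decimal places).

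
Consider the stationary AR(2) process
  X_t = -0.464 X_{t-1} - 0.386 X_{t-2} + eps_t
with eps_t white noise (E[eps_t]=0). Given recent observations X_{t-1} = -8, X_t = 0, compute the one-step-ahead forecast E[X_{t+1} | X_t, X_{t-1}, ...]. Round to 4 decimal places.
E[X_{t+1} \mid \mathcal F_t] = 3.0880

For an AR(p) model X_t = c + sum_i phi_i X_{t-i} + eps_t, the
one-step-ahead conditional mean is
  E[X_{t+1} | X_t, ...] = c + sum_i phi_i X_{t+1-i}.
Substitute known values:
  E[X_{t+1} | ...] = (-0.464) * (0) + (-0.386) * (-8)
                   = 3.0880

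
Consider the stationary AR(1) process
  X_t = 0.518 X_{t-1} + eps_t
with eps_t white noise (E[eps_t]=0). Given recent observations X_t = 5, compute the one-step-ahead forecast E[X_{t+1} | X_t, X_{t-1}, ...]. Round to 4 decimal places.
E[X_{t+1} \mid \mathcal F_t] = 2.5900

For an AR(p) model X_t = c + sum_i phi_i X_{t-i} + eps_t, the
one-step-ahead conditional mean is
  E[X_{t+1} | X_t, ...] = c + sum_i phi_i X_{t+1-i}.
Substitute known values:
  E[X_{t+1} | ...] = (0.518) * (5)
                   = 2.5900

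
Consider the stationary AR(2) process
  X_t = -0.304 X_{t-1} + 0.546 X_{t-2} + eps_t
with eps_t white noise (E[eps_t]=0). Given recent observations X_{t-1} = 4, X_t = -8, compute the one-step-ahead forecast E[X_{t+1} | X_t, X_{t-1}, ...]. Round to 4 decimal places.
E[X_{t+1} \mid \mathcal F_t] = 4.6160

For an AR(p) model X_t = c + sum_i phi_i X_{t-i} + eps_t, the
one-step-ahead conditional mean is
  E[X_{t+1} | X_t, ...] = c + sum_i phi_i X_{t+1-i}.
Substitute known values:
  E[X_{t+1} | ...] = (-0.304) * (-8) + (0.546) * (4)
                   = 4.6160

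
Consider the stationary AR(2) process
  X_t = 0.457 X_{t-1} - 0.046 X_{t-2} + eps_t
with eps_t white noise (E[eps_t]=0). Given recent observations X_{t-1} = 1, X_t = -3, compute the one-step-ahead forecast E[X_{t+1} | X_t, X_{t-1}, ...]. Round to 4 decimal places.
E[X_{t+1} \mid \mathcal F_t] = -1.4170

For an AR(p) model X_t = c + sum_i phi_i X_{t-i} + eps_t, the
one-step-ahead conditional mean is
  E[X_{t+1} | X_t, ...] = c + sum_i phi_i X_{t+1-i}.
Substitute known values:
  E[X_{t+1} | ...] = (0.457) * (-3) + (-0.046) * (1)
                   = -1.4170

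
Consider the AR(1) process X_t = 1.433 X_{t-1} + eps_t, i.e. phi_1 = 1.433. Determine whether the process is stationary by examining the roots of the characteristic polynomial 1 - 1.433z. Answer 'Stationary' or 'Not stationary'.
\text{Not stationary}

The AR(p) characteristic polynomial is P(z) = 1 - 1.433z.
Stationarity requires all roots to lie outside the unit circle, i.e. |z| > 1 for every root.
This is linear in z: 1 + (-1.433) z = 0  =>  z = -1/(-1.433) = 0.697837,  |z| = 0.697837.
Moduli of all roots: 0.6978.
All moduli strictly greater than 1? No.
Verdict: Not stationary.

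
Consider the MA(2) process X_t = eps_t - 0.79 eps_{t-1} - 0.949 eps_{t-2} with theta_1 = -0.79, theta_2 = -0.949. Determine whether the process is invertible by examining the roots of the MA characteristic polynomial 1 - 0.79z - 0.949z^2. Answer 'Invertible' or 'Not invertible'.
\text{Not invertible}

The MA(q) characteristic polynomial is P(z) = 1 - 0.79z - 0.949z^2.
Invertibility requires all roots to lie outside the unit circle, i.e. |z| > 1 for every root.
Set 1 + (-0.79) z + (-0.949) z^2 = 0, i.e. a z^2 + b z + c = 0 with a = -0.949, b = -0.79, c = 1.
Discriminant D = b^2 - 4ac = (-0.79)^2 - 4*(-0.949)*1 = 0.6241 - (-3.796) = 4.4201.
D >= 0, so the roots are real: z = (-b +/- sqrt(D)) / (2a) = (0.79 +/- 2.102403) / (-1.898).
  z_1 = (0.79 + 2.102403) / (-1.898) = -1.5239,   |z_1| = 1.5239.
  z_2 = (0.79 - 2.102403) / (-1.898) = 0.6915,   |z_2| = 0.6915.
Moduli of all roots: 1.5239, 0.6915.
All moduli strictly greater than 1? No.
Verdict: Not invertible.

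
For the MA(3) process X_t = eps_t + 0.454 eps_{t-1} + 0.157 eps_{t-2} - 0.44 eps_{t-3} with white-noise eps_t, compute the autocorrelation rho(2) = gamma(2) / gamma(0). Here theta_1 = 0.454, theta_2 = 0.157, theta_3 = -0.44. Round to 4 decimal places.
\rho(2) = -0.0300

For an MA(q) process with theta_0 = 1, the autocovariance is
  gamma(k) = sigma^2 * sum_{i=0..q-k} theta_i * theta_{i+k},
and rho(k) = gamma(k) / gamma(0). Sigma^2 cancels.
  numerator   = (1)*(0.157) + (0.454)*(-0.44) = -0.04276.
  denominator = (1)^2 + (0.454)^2 + (0.157)^2 + (-0.44)^2 = 1.424365.
  rho(2) = -0.04276 / 1.424365 = -0.0300.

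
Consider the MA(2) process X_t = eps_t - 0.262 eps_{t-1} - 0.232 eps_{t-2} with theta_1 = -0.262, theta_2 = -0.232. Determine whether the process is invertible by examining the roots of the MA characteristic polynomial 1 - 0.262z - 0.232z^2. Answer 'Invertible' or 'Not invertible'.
\text{Invertible}

The MA(q) characteristic polynomial is P(z) = 1 - 0.262z - 0.232z^2.
Invertibility requires all roots to lie outside the unit circle, i.e. |z| > 1 for every root.
Set 1 + (-0.262) z + (-0.232) z^2 = 0, i.e. a z^2 + b z + c = 0 with a = -0.232, b = -0.262, c = 1.
Discriminant D = b^2 - 4ac = (-0.262)^2 - 4*(-0.232)*1 = 0.068644 - (-0.928) = 0.996644.
D >= 0, so the roots are real: z = (-b +/- sqrt(D)) / (2a) = (0.262 +/- 0.998321) / (-0.464).
  z_1 = (0.262 + 0.998321) / (-0.464) = -2.7162,   |z_1| = 2.7162.
  z_2 = (0.262 - 0.998321) / (-0.464) = 1.5869,   |z_2| = 1.5869.
Moduli of all roots: 2.7162, 1.5869.
All moduli strictly greater than 1? Yes.
Verdict: Invertible.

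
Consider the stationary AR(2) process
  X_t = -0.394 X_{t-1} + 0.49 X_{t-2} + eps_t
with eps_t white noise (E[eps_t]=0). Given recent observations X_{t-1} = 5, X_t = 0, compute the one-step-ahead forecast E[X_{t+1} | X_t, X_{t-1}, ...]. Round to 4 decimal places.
E[X_{t+1} \mid \mathcal F_t] = 2.4500

For an AR(p) model X_t = c + sum_i phi_i X_{t-i} + eps_t, the
one-step-ahead conditional mean is
  E[X_{t+1} | X_t, ...] = c + sum_i phi_i X_{t+1-i}.
Substitute known values:
  E[X_{t+1} | ...] = (-0.394) * (0) + (0.49) * (5)
                   = 2.4500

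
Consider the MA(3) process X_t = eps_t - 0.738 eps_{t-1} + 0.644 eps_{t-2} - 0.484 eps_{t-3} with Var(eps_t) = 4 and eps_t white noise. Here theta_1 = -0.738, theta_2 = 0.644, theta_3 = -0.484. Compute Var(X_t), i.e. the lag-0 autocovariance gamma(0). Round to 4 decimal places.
\gamma(0) = 8.7745

For an MA(q) process X_t = eps_t + sum_i theta_i eps_{t-i} with
Var(eps_t) = sigma^2, the variance is
  gamma(0) = sigma^2 * (1 + sum_i theta_i^2).
  sum_i theta_i^2 = (-0.738)^2 + (0.644)^2 + (-0.484)^2 = 0.544644 + 0.414736 + 0.234256 = 1.193636.
  gamma(0) = 4 * (1 + 1.193636) = 4 * 2.193636 = 8.774544, which rounds to 8.7745.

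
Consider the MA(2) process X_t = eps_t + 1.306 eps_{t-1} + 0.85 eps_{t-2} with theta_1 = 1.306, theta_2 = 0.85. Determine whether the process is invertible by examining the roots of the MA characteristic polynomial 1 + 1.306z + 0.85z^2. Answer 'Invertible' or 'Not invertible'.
\text{Invertible}

The MA(q) characteristic polynomial is P(z) = 1 + 1.306z + 0.85z^2.
Invertibility requires all roots to lie outside the unit circle, i.e. |z| > 1 for every root.
Set 1 + (1.306) z + (0.85) z^2 = 0, i.e. a z^2 + b z + c = 0 with a = 0.85, b = 1.306, c = 1.
Discriminant D = b^2 - 4ac = (1.306)^2 - 4*(0.85)*1 = 1.705636 - (3.4) = -1.694364.
D < 0, so the roots are the complex-conjugate pair z = (-b +/- i sqrt(-D)) / (2a) = -0.7682 +/- 0.7657i.
For a conjugate pair |z|^2 = z * conj(z) = (product of roots) = c/a = 1/(0.85) = 1.176471, so |z| = sqrt(1.176471) = 1.0847 for both roots.
Moduli of all roots: 1.0847, 1.0847.
All moduli strictly greater than 1? Yes.
Verdict: Invertible.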